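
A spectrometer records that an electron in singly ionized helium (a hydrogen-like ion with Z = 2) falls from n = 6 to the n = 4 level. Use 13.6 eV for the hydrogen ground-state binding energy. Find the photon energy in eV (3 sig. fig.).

1.89 eV

The Bohr energies scale as Z², so for Z = 2: E_n = −54.40/n² eV.
E_6 = −54.40/36 = −1.511 eV and E_4 = −54.40/16 = −3.400 eV.
The photon energy is |E_6 − E_4| = 1.89 eV.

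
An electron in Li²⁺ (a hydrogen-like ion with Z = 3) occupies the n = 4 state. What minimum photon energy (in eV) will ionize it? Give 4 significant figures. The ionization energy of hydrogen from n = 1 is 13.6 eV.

7.650 eV

E_n = −13.6 Z²/n² = −122.4/n² eV for Z = 3.
E_4 = −122.4/16 = −7.650 eV, so ionization (to E = 0) requires 7.650 eV.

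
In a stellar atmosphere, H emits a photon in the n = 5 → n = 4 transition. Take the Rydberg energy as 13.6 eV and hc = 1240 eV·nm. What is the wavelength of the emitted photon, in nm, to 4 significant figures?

ΔE = 13.60 × (1/4² − 1/5²) = 13.60 × 0.02250 = 0.3060 eV.
λ = hc/ΔE = 1240 / 0.3060 = 4052 nm.

4052 nm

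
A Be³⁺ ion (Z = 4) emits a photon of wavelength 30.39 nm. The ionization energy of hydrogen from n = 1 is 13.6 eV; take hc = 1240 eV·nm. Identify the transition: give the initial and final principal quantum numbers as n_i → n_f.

n_i = 4, n_f = 2

The photon energy is ΔE = hc/λ = 1240 / 30.39 = 40.80 eV.
With Z = 4, ΔE = 217.6 × (1/n_f² − 1/n_i²), so 1/n_f² − 1/n_i² = 0.1875.
Trying n_f = 2 gives 1/n_i² = 0.06249, i.e. n_i ≈ 4; this pair matches.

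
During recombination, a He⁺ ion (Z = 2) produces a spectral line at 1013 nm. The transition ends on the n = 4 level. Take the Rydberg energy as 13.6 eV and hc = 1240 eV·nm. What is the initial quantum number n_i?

The photon energy is ΔE = hc/λ = 1240 / 1013 = 1.224 eV.
With Z = 2, ΔE = 54.40 × (1/n_f² − 1/n_i²), so 1/n_f² − 1/n_i² = 0.02250.
With n_f = 4: 1/n_i² = 1/16 − 0.02250 = 0.04000, so n_i ≈ 5.00.

n_i = 5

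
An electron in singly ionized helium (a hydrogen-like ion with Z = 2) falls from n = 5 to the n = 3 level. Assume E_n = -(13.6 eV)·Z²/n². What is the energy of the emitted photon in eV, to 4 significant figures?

The Bohr energies scale as Z², so for Z = 2: E_n = −54.40/n² eV.
E_5 = −54.40/25 = −2.176 eV and E_3 = −54.40/9 = −6.044 eV.
The photon energy is |E_5 − E_3| = 3.868 eV.

3.868 eV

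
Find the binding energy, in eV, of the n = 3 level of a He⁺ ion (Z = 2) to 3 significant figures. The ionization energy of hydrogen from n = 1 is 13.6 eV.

6.04 eV

E_n = −13.6 Z²/n² = −54.40/n² eV for Z = 2.
E_3 = −54.40/9 = −6.04 eV, so ionization (to E = 0) requires 6.04 eV.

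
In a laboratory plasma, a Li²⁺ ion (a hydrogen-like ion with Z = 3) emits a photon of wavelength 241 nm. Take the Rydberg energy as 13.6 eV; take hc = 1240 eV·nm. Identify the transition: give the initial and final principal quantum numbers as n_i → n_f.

The photon energy is ΔE = hc/λ = 1240 / 241 = 5.145 eV.
With Z = 3, ΔE = 122.4 × (1/n_f² − 1/n_i²), so 1/n_f² − 1/n_i² = 0.04204.
Trying n_f = 4 gives 1/n_i² = 0.02046, i.e. n_i ≈ 7; this pair matches.

n_i = 7, n_f = 4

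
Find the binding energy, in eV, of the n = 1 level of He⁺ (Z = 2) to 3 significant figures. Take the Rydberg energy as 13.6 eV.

54.4 eV

E_n = −13.6 Z²/n² = −54.40/n² eV for Z = 2.
E_1 = −54.40/1 = −54.4 eV, so ionization (to E = 0) requires 54.4 eV.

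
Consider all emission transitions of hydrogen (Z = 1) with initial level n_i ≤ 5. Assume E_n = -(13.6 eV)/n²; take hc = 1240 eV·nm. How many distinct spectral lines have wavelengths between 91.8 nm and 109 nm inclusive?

Enumerate all n_i → n_f pairs with 1 ≤ n_f < n_i ≤ 5 and compute λ = 1240 / [13.6·1·(1/n_f² − 1/n_i²)].
Lines falling in [91.8, 109] nm: 5→1 (94.98 nm), 4→1 (97.25 nm), 3→1 (102.6 nm).

3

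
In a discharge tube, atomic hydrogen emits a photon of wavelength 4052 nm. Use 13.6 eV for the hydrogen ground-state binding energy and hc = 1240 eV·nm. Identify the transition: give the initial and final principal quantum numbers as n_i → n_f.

n_i = 5, n_f = 4

The photon energy is ΔE = hc/λ = 1240 / 4052 = 0.3060 eV.
With Z = 1, ΔE = 13.60 × (1/n_f² − 1/n_i²), so 1/n_f² − 1/n_i² = 0.02250.
Trying n_f = 4 gives 1/n_i² = 0.04000, i.e. n_i ≈ 5; this pair matches.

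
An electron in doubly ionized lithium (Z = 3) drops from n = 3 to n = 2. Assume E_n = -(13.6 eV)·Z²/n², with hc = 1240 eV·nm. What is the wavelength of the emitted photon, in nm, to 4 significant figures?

72.94 nm

For Z = 3 the level energies scale as Z², so the effective Rydberg energy is 13.6 × 9 = 122.4 eV.
ΔE = 122.4 × (1/2² − 1/3²) = 122.4 × 0.1389 = 17.00 eV.
λ = hc/ΔE = 1240 / 17.00 = 72.94 nm.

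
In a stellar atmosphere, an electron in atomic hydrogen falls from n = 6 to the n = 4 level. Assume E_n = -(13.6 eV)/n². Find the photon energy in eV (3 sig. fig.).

E_6 = −13.60/36 = −0.3778 eV and E_4 = −13.60/16 = −0.8500 eV.
The photon energy is |E_6 − E_4| = 0.472 eV.

0.472 eV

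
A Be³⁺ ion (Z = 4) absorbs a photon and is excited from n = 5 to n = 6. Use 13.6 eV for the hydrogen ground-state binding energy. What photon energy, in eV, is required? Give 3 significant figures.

2.66 eV

The Bohr energies scale as Z², so for Z = 4: E_n = −217.6/n² eV.
E_6 = −217.6/36 = −6.044 eV and E_5 = −217.6/25 = −8.704 eV.
The photon energy is |E_6 − E_5| = 2.66 eV.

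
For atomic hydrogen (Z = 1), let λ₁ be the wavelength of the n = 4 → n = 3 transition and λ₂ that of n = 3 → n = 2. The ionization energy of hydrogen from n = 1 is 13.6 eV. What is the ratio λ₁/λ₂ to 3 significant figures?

λ ∝ 1/ΔE ∝ 1/(1/n_f² − 1/n_i²), and the Z² and hc factors cancel in the ratio.
λ₁/λ₂ = (1/2² − 1/3²)/(1/3² − 1/4²) = 0.1389/0.04861 = 2.86.

2.86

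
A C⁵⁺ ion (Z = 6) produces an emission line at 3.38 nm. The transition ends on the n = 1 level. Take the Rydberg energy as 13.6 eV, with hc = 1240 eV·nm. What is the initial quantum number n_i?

The photon energy is ΔE = hc/λ = 1240 / 3.38 = 366.9 eV.
With Z = 6, ΔE = 489.6 × (1/n_f² − 1/n_i²), so 1/n_f² − 1/n_i² = 0.7493.
With n_f = 1: 1/n_i² = 1/1 − 0.7493 = 0.2507, so n_i ≈ 2.00.

n_i = 2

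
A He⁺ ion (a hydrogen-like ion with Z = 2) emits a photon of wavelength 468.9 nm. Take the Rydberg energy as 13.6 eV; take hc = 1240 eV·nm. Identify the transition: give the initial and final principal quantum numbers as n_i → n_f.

The photon energy is ΔE = hc/λ = 1240 / 468.9 = 2.644 eV.
With Z = 2, ΔE = 54.40 × (1/n_f² − 1/n_i²), so 1/n_f² − 1/n_i² = 0.04861.
Trying n_f = 3 gives 1/n_i² = 0.06250, i.e. n_i ≈ 4; this pair matches.

n_i = 4, n_f = 3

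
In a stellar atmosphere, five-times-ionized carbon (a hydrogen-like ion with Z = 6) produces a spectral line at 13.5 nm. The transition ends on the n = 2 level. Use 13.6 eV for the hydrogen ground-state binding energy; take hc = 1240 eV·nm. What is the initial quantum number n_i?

n_i = 4

The photon energy is ΔE = hc/λ = 1240 / 13.5 = 91.85 eV.
With Z = 6, ΔE = 489.6 × (1/n_f² − 1/n_i²), so 1/n_f² − 1/n_i² = 0.1876.
With n_f = 2: 1/n_i² = 1/4 − 0.1876 = 0.06239, so n_i ≈ 4.00.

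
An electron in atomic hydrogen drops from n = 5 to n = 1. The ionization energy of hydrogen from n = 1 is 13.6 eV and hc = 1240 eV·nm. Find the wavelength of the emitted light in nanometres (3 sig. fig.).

95.0 nm

ΔE = 13.60 × (1/1² − 1/5²) = 13.60 × 0.9600 = 13.06 eV.
λ = hc/ΔE = 1240 / 13.06 = 95.0 nm.
This line belongs to the Lyman series.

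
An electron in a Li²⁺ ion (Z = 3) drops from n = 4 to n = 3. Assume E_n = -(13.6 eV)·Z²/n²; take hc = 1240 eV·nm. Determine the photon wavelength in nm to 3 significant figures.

For Z = 3 the level energies scale as Z², so the effective Rydberg energy is 13.6 × 9 = 122.4 eV.
ΔE = 122.4 × (1/3² − 1/4²) = 122.4 × 0.04861 = 5.950 eV.
λ = hc/ΔE = 1240 / 5.950 = 208 nm.

208 nm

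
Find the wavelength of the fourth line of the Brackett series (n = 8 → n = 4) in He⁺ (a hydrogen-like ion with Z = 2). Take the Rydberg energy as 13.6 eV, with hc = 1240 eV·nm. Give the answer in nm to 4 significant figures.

486.3 nm

The Brackett series terminates on n_f = 4; the fourth line has n_i = 4+4 = 8.
ΔE = 54.40 × (1/4² − 1/8²) = 2.550 eV.
λ = 1240 / 2.550 = 486.3 nm.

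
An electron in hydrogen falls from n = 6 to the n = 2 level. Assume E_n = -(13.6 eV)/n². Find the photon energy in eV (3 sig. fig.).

3.02 eV

E_6 = −13.60/36 = −0.3778 eV and E_2 = −13.60/4 = −3.400 eV.
The photon energy is |E_6 − E_2| = 3.02 eV.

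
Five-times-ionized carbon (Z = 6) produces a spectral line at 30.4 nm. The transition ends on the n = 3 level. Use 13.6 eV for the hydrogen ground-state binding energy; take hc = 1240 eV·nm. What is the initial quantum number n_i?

n_i = 6

The photon energy is ΔE = hc/λ = 1240 / 30.4 = 40.79 eV.
With Z = 6, ΔE = 489.6 × (1/n_f² − 1/n_i²), so 1/n_f² − 1/n_i² = 0.08331.
With n_f = 3: 1/n_i² = 1/9 − 0.08331 = 0.02780, so n_i ≈ 6.00.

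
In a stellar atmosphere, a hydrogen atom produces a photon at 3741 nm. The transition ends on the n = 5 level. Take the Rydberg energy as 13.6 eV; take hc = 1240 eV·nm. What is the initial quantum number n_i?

n_i = 8

The photon energy is ΔE = hc/λ = 1240 / 3741 = 0.3315 eV.
With Z = 1, ΔE = 13.60 × (1/n_f² − 1/n_i²), so 1/n_f² − 1/n_i² = 0.02437.
With n_f = 5: 1/n_i² = 1/25 − 0.02437 = 0.01563, so n_i ≈ 8.00.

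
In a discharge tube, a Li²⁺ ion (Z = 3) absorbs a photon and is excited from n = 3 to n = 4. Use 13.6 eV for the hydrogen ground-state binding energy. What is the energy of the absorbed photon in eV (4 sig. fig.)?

5.950 eV

The Bohr energies scale as Z², so for Z = 3: E_n = −122.4/n² eV.
E_4 = −122.4/16 = −7.650 eV and E_3 = −122.4/9 = −13.60 eV.
The photon energy is |E_4 − E_3| = 5.950 eV.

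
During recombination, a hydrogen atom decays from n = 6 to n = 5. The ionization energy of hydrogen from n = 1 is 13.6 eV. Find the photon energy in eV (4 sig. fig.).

E_6 = −13.60/36 = −0.3778 eV and E_5 = −13.60/25 = −0.5440 eV.
The photon energy is |E_6 − E_5| = 0.1662 eV.

0.1662 eV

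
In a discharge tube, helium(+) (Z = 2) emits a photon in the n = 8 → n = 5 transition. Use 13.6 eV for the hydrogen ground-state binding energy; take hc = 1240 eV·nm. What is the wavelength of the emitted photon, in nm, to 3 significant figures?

935 nm

For Z = 2 the level energies scale as Z², so the effective Rydberg energy is 13.6 × 4 = 54.40 eV.
ΔE = 54.40 × (1/5² − 1/8²) = 54.40 × 0.02438 = 1.326 eV.
λ = hc/ΔE = 1240 / 1.326 = 935 nm.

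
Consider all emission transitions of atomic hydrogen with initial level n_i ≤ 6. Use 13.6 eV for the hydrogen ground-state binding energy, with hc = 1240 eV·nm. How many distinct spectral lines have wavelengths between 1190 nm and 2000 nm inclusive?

Enumerate all n_i → n_f pairs with 1 ≤ n_f < n_i ≤ 6 and compute λ = 1240 / [13.6·1·(1/n_f² − 1/n_i²)].
Lines falling in [1190, 2000] nm: 5→3 (1282 nm), 4→3 (1876 nm).

2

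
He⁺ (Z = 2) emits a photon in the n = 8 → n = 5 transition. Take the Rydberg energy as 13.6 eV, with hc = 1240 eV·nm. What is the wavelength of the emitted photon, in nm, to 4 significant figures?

For Z = 2 the level energies scale as Z², so the effective Rydberg energy is 13.6 × 4 = 54.40 eV.
ΔE = 54.40 × (1/5² − 1/8²) = 54.40 × 0.02438 = 1.326 eV.
λ = hc/ΔE = 1240 / 1.326 = 935.1 nm.

935.1 nm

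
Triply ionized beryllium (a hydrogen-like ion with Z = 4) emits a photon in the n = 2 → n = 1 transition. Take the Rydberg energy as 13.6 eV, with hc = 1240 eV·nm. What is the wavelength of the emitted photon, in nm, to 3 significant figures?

7.60 nm

For Z = 4 the level energies scale as Z², so the effective Rydberg energy is 13.6 × 16 = 217.6 eV.
ΔE = 217.6 × (1/1² − 1/2²) = 217.6 × 0.7500 = 163.2 eV.
λ = hc/ΔE = 1240 / 163.2 = 7.60 nm.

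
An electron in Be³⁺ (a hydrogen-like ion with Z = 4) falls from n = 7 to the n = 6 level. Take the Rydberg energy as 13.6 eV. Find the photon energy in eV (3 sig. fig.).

1.60 eV

The Bohr energies scale as Z², so for Z = 4: E_n = −217.6/n² eV.
E_7 = −217.6/49 = −4.441 eV and E_6 = −217.6/36 = −6.044 eV.
The photon energy is |E_7 − E_6| = 1.60 eV.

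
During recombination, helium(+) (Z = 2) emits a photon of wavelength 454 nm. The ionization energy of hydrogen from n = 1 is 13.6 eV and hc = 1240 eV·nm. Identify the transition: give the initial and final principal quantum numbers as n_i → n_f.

The photon energy is ΔE = hc/λ = 1240 / 454 = 2.731 eV.
With Z = 2, ΔE = 54.40 × (1/n_f² − 1/n_i²), so 1/n_f² − 1/n_i² = 0.05021.
Trying n_f = 4 gives 1/n_i² = 0.01229, i.e. n_i ≈ 9; this pair matches.

n_i = 9, n_f = 4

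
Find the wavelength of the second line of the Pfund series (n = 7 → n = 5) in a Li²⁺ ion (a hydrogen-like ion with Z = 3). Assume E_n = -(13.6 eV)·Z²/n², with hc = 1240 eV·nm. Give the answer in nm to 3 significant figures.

517 nm

The Pfund series terminates on n_f = 5; the second line has n_i = 5+2 = 7.
ΔE = 122.4 × (1/5² − 1/7²) = 2.398 eV.
λ = 1240 / 2.398 = 517 nm.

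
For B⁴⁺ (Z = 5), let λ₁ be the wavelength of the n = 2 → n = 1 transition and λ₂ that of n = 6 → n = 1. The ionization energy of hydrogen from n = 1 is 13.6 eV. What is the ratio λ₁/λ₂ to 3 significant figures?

λ ∝ 1/ΔE ∝ 1/(1/n_f² − 1/n_i²), and the Z² and hc factors cancel in the ratio.
λ₁/λ₂ = (1/1² − 1/6²)/(1/1² − 1/2²) = 0.9722/0.7500 = 1.30.

1.30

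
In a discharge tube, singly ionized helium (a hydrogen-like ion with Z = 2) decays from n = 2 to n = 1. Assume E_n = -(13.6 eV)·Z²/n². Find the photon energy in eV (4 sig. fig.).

The Bohr energies scale as Z², so for Z = 2: E_n = −54.40/n² eV.
E_2 = −54.40/4 = −13.60 eV and E_1 = −54.40/1 = −54.40 eV.
The photon energy is |E_2 − E_1| = 40.80 eV.

40.80 eV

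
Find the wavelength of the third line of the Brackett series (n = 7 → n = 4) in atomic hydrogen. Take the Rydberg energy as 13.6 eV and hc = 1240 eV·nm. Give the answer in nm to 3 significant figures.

2170 nm

The Brackett series terminates on n_f = 4; the third line has n_i = 4+3 = 7.
ΔE = 13.60 × (1/4² − 1/7²) = 0.5724 eV.
λ = 1240 / 0.5724 = 2170 nm.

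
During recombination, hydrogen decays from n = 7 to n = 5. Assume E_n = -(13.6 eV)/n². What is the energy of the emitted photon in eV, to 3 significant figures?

0.266 eV

E_7 = −13.60/49 = −0.2776 eV and E_5 = −13.60/25 = −0.5440 eV.
The photon energy is |E_7 − E_5| = 0.266 eV.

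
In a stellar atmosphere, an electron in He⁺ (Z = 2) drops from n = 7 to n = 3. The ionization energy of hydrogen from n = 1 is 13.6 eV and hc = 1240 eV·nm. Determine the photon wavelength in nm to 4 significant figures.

For Z = 2 the level energies scale as Z², so the effective Rydberg energy is 13.6 × 4 = 54.40 eV.
ΔE = 54.40 × (1/3² − 1/7²) = 54.40 × 0.09070 = 4.934 eV.
λ = hc/ΔE = 1240 / 4.934 = 251.3 nm.

251.3 nm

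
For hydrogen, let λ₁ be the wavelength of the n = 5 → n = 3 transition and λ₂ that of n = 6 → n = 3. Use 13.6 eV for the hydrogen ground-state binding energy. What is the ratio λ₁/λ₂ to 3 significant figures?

λ ∝ 1/ΔE ∝ 1/(1/n_f² − 1/n_i²), and the Z² and hc factors cancel in the ratio.
λ₁/λ₂ = (1/3² − 1/6²)/(1/3² − 1/5²) = 0.08333/0.07111 = 1.17.

1.17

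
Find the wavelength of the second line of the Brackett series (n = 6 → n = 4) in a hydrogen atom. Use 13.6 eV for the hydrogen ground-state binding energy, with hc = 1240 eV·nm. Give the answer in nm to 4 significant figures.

The Brackett series terminates on n_f = 4; the second line has n_i = 4+2 = 6.
ΔE = 13.60 × (1/4² − 1/6²) = 0.4722 eV.
λ = 1240 / 0.4722 = 2626 nm.

2626 nm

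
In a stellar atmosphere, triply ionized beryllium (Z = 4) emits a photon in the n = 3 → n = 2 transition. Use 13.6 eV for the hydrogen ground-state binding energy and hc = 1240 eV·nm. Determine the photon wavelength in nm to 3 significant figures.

For Z = 4 the level energies scale as Z², so the effective Rydberg energy is 13.6 × 16 = 217.6 eV.
ΔE = 217.6 × (1/2² − 1/3²) = 217.6 × 0.1389 = 30.22 eV.
λ = hc/ΔE = 1240 / 30.22 = 41.0 nm.

41.0 nm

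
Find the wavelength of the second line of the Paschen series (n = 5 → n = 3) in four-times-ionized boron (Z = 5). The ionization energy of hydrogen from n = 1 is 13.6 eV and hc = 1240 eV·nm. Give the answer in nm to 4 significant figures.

51.29 nm

The Paschen series terminates on n_f = 3; the second line has n_i = 3+2 = 5.
ΔE = 340.0 × (1/3² − 1/5²) = 24.18 eV.
λ = 1240 / 24.18 = 51.29 nm.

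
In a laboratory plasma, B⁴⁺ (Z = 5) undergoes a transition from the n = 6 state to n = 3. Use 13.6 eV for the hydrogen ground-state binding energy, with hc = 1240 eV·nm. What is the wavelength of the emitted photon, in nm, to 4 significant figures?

43.76 nm

For Z = 5 the level energies scale as Z², so the effective Rydberg energy is 13.6 × 25 = 340.0 eV.
ΔE = 340.0 × (1/3² − 1/6²) = 340.0 × 0.08333 = 28.33 eV.
λ = hc/ΔE = 1240 / 28.33 = 43.76 nm.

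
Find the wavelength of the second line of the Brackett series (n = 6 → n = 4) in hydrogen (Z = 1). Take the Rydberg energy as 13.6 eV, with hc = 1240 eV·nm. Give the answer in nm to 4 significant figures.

2626 nm

The Brackett series terminates on n_f = 4; the second line has n_i = 4+2 = 6.
ΔE = 13.60 × (1/4² − 1/6²) = 0.4722 eV.
λ = 1240 / 0.4722 = 2626 nm.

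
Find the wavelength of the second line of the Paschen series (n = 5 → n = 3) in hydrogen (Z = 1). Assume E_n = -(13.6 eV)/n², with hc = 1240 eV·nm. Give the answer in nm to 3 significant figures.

1280 nm

The Paschen series terminates on n_f = 3; the second line has n_i = 3+2 = 5.
ΔE = 13.60 × (1/3² − 1/5²) = 0.9671 eV.
λ = 1240 / 0.9671 = 1280 nm.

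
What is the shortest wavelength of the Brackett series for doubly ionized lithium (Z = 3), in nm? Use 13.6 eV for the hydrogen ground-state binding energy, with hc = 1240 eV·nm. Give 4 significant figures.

The Brackett series has lower level n_f = 4; the series limit corresponds to n_i → ∞.
ΔE_max = 13.6 × 9 / 4² = 7.650 eV.
λ_min = 1240 / 7.650 = 162.1 nm.

162.1 nm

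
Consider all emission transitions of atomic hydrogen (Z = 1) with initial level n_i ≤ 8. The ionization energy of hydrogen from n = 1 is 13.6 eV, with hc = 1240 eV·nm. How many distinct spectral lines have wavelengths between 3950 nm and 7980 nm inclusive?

Enumerate all n_i → n_f pairs with 1 ≤ n_f < n_i ≤ 8 and compute λ = 1240 / [13.6·1·(1/n_f² − 1/n_i²)].
Lines falling in [3950, 7980] nm: 5→4 (4052 nm), 7→5 (4654 nm), 6→5 (7460 nm), 8→6 (7503 nm).

4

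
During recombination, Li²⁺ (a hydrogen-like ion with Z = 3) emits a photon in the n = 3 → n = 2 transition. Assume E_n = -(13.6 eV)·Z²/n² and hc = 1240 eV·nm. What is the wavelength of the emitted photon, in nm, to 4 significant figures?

72.94 nm

For Z = 3 the level energies scale as Z², so the effective Rydberg energy is 13.6 × 9 = 122.4 eV.
ΔE = 122.4 × (1/2² − 1/3²) = 122.4 × 0.1389 = 17.00 eV.
λ = hc/ΔE = 1240 / 17.00 = 72.94 nm.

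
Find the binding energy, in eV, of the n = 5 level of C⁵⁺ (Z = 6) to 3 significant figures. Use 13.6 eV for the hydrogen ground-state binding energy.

19.6 eV

E_n = −13.6 Z²/n² = −489.6/n² eV for Z = 6.
E_5 = −489.6/25 = −19.6 eV, so ionization (to E = 0) requires 19.6 eV.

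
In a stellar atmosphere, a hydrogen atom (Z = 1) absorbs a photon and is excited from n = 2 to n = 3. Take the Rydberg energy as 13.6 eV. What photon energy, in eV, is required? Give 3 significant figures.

1.89 eV

E_3 = −13.60/9 = −1.511 eV and E_2 = −13.60/4 = −3.400 eV.
The photon energy is |E_3 − E_2| = 1.89 eV.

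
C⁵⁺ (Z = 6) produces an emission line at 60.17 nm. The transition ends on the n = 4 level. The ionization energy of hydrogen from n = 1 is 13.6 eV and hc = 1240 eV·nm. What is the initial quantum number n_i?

The photon energy is ΔE = hc/λ = 1240 / 60.17 = 20.61 eV.
With Z = 6, ΔE = 489.6 × (1/n_f² − 1/n_i²), so 1/n_f² − 1/n_i² = 0.04209.
With n_f = 4: 1/n_i² = 1/16 − 0.04209 = 0.02041, so n_i ≈ 7.00.

n_i = 7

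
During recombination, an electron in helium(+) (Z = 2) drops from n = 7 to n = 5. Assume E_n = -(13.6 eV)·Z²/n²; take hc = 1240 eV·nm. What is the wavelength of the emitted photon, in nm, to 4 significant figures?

For Z = 2 the level energies scale as Z², so the effective Rydberg energy is 13.6 × 4 = 54.40 eV.
ΔE = 54.40 × (1/5² − 1/7²) = 54.40 × 0.01959 = 1.066 eV.
λ = hc/ΔE = 1240 / 1.066 = 1163 nm.

1163 nm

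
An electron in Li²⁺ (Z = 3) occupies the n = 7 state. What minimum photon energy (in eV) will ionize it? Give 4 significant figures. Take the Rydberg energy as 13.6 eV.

E_n = −13.6 Z²/n² = −122.4/n² eV for Z = 3.
E_7 = −122.4/49 = −2.498 eV, so ionization (to E = 0) requires 2.498 eV.

2.498 eV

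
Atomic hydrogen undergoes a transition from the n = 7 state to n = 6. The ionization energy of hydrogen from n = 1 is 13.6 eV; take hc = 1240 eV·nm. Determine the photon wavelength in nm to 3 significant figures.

ΔE = 13.60 × (1/6² − 1/7²) = 13.60 × 0.007370 = 0.1002 eV.
λ = hc/ΔE = 1240 / 0.1002 = 12400 nm.

12400 nm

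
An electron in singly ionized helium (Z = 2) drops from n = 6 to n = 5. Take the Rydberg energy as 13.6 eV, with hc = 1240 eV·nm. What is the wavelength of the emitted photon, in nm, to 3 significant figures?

For Z = 2 the level energies scale as Z², so the effective Rydberg energy is 13.6 × 4 = 54.40 eV.
ΔE = 54.40 × (1/5² − 1/6²) = 54.40 × 0.01222 = 0.6649 eV.
λ = hc/ΔE = 1240 / 0.6649 = 1860 nm.

1860 nm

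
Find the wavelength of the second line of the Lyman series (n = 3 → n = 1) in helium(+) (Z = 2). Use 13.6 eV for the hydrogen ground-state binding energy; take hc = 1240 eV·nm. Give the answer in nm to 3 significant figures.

The Lyman series terminates on n_f = 1; the second line has n_i = 1+2 = 3.
ΔE = 54.40 × (1/1² − 1/3²) = 48.36 eV.
λ = 1240 / 48.36 = 25.6 nm.

25.6 nm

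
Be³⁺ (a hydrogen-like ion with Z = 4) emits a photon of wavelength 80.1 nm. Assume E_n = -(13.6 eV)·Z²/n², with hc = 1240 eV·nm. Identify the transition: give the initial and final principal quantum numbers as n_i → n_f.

The photon energy is ΔE = hc/λ = 1240 / 80.1 = 15.48 eV.
With Z = 4, ΔE = 217.6 × (1/n_f² − 1/n_i²), so 1/n_f² − 1/n_i² = 0.07114.
Trying n_f = 3 gives 1/n_i² = 0.03997, i.e. n_i ≈ 5; this pair matches.

n_i = 5, n_f = 3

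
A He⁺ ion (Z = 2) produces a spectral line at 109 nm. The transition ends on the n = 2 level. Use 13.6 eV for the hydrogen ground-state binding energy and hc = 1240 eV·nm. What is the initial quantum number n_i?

n_i = 5

The photon energy is ΔE = hc/λ = 1240 / 109 = 11.38 eV.
With Z = 2, ΔE = 54.40 × (1/n_f² − 1/n_i²), so 1/n_f² − 1/n_i² = 0.2091.
With n_f = 2: 1/n_i² = 1/4 − 0.2091 = 0.04088, so n_i ≈ 4.95.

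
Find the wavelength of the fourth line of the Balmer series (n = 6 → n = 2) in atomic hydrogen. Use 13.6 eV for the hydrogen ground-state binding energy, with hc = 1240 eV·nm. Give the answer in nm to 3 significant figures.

410 nm

The Balmer series terminates on n_f = 2; the fourth line has n_i = 2+4 = 6.
ΔE = 13.60 × (1/2² − 1/6²) = 3.022 eV.
λ = 1240 / 3.022 = 410 nm.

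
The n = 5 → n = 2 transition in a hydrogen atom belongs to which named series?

Balmer

The series is set by the lower level: n_f = 2 is the Balmer series.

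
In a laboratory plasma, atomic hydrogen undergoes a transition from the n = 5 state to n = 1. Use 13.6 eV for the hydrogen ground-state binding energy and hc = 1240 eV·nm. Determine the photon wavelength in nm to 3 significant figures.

ΔE = 13.60 × (1/1² − 1/5²) = 13.60 × 0.9600 = 13.06 eV.
λ = hc/ΔE = 1240 / 13.06 = 95.0 nm.

95.0 nm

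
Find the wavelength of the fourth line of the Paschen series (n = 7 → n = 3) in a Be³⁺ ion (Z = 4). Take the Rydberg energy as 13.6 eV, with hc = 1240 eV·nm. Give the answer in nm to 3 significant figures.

62.8 nm

The Paschen series terminates on n_f = 3; the fourth line has n_i = 3+4 = 7.
ΔE = 217.6 × (1/3² − 1/7²) = 19.74 eV.
λ = 1240 / 19.74 = 62.8 nm.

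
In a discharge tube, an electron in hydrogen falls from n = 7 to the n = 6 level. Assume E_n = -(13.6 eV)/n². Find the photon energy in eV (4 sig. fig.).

E_7 = −13.60/49 = −0.2776 eV and E_6 = −13.60/36 = −0.3778 eV.
The photon energy is |E_7 − E_6| = 0.1002 eV.

0.1002 eV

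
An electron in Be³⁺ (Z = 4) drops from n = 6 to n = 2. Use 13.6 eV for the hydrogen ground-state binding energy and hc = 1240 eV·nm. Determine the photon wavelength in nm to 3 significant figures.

25.6 nm

For Z = 4 the level energies scale as Z², so the effective Rydberg energy is 13.6 × 16 = 217.6 eV.
ΔE = 217.6 × (1/2² − 1/6²) = 217.6 × 0.2222 = 48.36 eV.
λ = hc/ΔE = 1240 / 48.36 = 25.6 nm.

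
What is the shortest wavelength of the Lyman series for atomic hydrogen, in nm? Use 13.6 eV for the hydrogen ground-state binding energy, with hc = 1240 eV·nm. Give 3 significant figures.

91.2 nm

The Lyman series has lower level n_f = 1; the series limit corresponds to n_i → ∞.
ΔE_max = 13.6 × 1 / 1² = 13.60 eV.
λ_min = 1240 / 13.60 = 91.2 nm.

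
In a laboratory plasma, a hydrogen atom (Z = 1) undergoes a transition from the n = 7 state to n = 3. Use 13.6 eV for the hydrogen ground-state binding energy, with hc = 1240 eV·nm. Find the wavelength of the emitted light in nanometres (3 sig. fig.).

1010 nm

ΔE = 13.60 × (1/3² − 1/7²) = 13.60 × 0.09070 = 1.234 eV.
λ = hc/ΔE = 1240 / 1.234 = 1010 nm.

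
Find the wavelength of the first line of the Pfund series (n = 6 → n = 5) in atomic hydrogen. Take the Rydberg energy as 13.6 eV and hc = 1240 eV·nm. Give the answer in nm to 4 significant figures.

7460 nm

The Pfund series terminates on n_f = 5; the first line has n_i = 5+1 = 6.
ΔE = 13.60 × (1/5² − 1/6²) = 0.1662 eV.
λ = 1240 / 0.1662 = 7460 nm.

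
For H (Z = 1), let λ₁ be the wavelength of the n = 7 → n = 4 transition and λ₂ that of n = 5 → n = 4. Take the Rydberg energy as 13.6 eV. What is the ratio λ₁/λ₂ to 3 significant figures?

λ ∝ 1/ΔE ∝ 1/(1/n_f² − 1/n_i²), and the Z² and hc factors cancel in the ratio.
λ₁/λ₂ = (1/4² − 1/5²)/(1/4² − 1/7²) = 0.02250/0.04209 = 0.535.

0.535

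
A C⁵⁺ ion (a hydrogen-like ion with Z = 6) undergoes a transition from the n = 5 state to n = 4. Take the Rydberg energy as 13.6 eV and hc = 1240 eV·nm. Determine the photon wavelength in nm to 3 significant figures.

For Z = 6 the level energies scale as Z², so the effective Rydberg energy is 13.6 × 36 = 489.6 eV.
ΔE = 489.6 × (1/4² − 1/5²) = 489.6 × 0.02250 = 11.02 eV.
λ = hc/ΔE = 1240 / 11.02 = 113 nm.

113 nm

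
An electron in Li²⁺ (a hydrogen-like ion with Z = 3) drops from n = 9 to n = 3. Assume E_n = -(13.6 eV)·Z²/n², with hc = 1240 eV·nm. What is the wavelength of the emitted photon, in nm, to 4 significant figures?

For Z = 3 the level energies scale as Z², so the effective Rydberg energy is 13.6 × 9 = 122.4 eV.
ΔE = 122.4 × (1/3² − 1/9²) = 122.4 × 0.09877 = 12.09 eV.
λ = hc/ΔE = 1240 / 12.09 = 102.6 nm.

102.6 nm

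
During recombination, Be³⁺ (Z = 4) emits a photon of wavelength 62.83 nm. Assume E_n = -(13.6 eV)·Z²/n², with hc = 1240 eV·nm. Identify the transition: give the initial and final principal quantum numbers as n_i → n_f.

n_i = 7, n_f = 3

The photon energy is ΔE = hc/λ = 1240 / 62.83 = 19.74 eV.
With Z = 4, ΔE = 217.6 × (1/n_f² − 1/n_i²), so 1/n_f² − 1/n_i² = 0.09070.
Trying n_f = 3 gives 1/n_i² = 0.02041, i.e. n_i ≈ 7; this pair matches.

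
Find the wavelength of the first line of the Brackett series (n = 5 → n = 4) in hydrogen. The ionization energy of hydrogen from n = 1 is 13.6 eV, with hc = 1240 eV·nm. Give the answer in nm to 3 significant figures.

The Brackett series terminates on n_f = 4; the first line has n_i = 4+1 = 5.
ΔE = 13.60 × (1/4² − 1/5²) = 0.3060 eV.
λ = 1240 / 0.3060 = 4050 nm.

4050 nm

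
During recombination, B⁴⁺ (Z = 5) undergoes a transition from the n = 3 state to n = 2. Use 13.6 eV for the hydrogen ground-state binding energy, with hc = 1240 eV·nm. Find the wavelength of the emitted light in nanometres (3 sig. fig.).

26.3 nm

For Z = 5 the level energies scale as Z², so the effective Rydberg energy is 13.6 × 25 = 340.0 eV.
ΔE = 340.0 × (1/2² − 1/3²) = 340.0 × 0.1389 = 47.22 eV.
λ = hc/ΔE = 1240 / 47.22 = 26.3 nm.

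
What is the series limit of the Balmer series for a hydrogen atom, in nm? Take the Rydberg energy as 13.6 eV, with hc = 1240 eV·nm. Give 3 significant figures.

The Balmer series has lower level n_f = 2; the series limit corresponds to n_i → ∞.
ΔE_max = 13.6 × 1 / 2² = 3.400 eV.
λ_min = 1240 / 3.400 = 365 nm.

365 nm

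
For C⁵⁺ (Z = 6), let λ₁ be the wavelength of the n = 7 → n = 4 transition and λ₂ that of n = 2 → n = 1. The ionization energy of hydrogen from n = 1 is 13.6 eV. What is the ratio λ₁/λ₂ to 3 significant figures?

17.8

λ ∝ 1/ΔE ∝ 1/(1/n_f² − 1/n_i²), and the Z² and hc factors cancel in the ratio.
λ₁/λ₂ = (1/1² − 1/2²)/(1/4² − 1/7²) = 0.7500/0.04209 = 17.8.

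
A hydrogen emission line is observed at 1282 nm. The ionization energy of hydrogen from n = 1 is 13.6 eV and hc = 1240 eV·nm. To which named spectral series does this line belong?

ΔE = 1240/1282 = 0.9672 eV.
This matches 13.6 × (1/3² − 1/5²), so n_f = 3: the Paschen series.

Paschen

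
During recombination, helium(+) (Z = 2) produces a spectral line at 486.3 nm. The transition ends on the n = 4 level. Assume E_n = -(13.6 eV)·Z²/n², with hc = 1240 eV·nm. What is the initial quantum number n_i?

n_i = 8

The photon energy is ΔE = hc/λ = 1240 / 486.3 = 2.550 eV.
With Z = 2, ΔE = 54.40 × (1/n_f² − 1/n_i²), so 1/n_f² − 1/n_i² = 0.04687.
With n_f = 4: 1/n_i² = 1/16 − 0.04687 = 0.01563, so n_i ≈ 8.00.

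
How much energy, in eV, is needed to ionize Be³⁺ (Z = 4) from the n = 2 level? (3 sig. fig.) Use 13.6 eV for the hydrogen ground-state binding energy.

54.4 eV

E_n = −13.6 Z²/n² = −217.6/n² eV for Z = 4.
E_2 = −217.6/4 = −54.4 eV, so ionization (to E = 0) requires 54.4 eV.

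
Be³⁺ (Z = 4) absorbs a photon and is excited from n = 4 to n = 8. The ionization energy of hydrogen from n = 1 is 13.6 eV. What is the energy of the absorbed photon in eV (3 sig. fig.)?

10.2 eV

The Bohr energies scale as Z², so for Z = 4: E_n = −217.6/n² eV.
E_8 = −217.6/64 = −3.400 eV and E_4 = −217.6/16 = −13.60 eV.
The photon energy is |E_8 − E_4| = 10.2 eV.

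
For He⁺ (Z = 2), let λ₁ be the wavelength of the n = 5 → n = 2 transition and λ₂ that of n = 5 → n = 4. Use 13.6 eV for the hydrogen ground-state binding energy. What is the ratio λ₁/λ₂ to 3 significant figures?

λ ∝ 1/ΔE ∝ 1/(1/n_f² − 1/n_i²), and the Z² and hc factors cancel in the ratio.
λ₁/λ₂ = (1/4² − 1/5²)/(1/2² − 1/5²) = 0.02250/0.2100 = 0.107.

0.107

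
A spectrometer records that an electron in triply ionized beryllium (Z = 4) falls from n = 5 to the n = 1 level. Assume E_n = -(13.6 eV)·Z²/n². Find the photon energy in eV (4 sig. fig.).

The Bohr energies scale as Z², so for Z = 4: E_n = −217.6/n² eV.
E_5 = −217.6/25 = −8.704 eV and E_1 = −217.6/1 = −217.6 eV.
The photon energy is |E_5 − E_1| = 208.9 eV.

208.9 eV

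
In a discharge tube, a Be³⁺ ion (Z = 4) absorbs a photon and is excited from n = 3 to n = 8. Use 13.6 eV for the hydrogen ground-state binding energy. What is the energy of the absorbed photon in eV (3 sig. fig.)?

20.8 eV

The Bohr energies scale as Z², so for Z = 4: E_n = −217.6/n² eV.
E_8 = −217.6/64 = −3.400 eV and E_3 = −217.6/9 = −24.18 eV.
The photon energy is |E_8 − E_3| = 20.8 eV.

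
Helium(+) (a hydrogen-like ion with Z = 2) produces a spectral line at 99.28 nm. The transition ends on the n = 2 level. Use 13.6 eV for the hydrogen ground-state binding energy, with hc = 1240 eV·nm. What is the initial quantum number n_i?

n_i = 7

The photon energy is ΔE = hc/λ = 1240 / 99.28 = 12.49 eV.
With Z = 2, ΔE = 54.40 × (1/n_f² − 1/n_i²), so 1/n_f² − 1/n_i² = 0.2296.
With n_f = 2: 1/n_i² = 1/4 − 0.2296 = 0.02041, so n_i ≈ 7.00.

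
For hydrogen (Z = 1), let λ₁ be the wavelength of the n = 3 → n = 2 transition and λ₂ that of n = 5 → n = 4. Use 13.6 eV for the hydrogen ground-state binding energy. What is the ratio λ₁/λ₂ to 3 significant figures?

0.162

λ ∝ 1/ΔE ∝ 1/(1/n_f² − 1/n_i²), and the Z² and hc factors cancel in the ratio.
λ₁/λ₂ = (1/4² − 1/5²)/(1/2² − 1/3²) = 0.02250/0.1389 = 0.162.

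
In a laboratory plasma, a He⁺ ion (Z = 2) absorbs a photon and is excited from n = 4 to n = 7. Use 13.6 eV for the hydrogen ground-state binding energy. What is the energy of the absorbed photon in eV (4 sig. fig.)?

The Bohr energies scale as Z², so for Z = 2: E_n = −54.40/n² eV.
E_7 = −54.40/49 = −1.110 eV and E_4 = −54.40/16 = −3.400 eV.
The photon energy is |E_7 − E_4| = 2.290 eV.

2.290 eV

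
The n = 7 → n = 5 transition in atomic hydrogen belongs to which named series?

Pfund

The series is set by the lower level: n_f = 5 is the Pfund series.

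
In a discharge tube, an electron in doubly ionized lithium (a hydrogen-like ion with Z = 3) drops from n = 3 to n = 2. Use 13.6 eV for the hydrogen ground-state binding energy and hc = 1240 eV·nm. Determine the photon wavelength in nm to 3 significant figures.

72.9 nm

For Z = 3 the level energies scale as Z², so the effective Rydberg energy is 13.6 × 9 = 122.4 eV.
ΔE = 122.4 × (1/2² − 1/3²) = 122.4 × 0.1389 = 17.00 eV.
λ = hc/ΔE = 1240 / 17.00 = 72.9 nm.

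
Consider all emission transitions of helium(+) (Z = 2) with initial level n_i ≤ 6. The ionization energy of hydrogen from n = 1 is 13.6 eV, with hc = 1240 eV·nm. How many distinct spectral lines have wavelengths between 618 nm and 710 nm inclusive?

1

Enumerate all n_i → n_f pairs with 1 ≤ n_f < n_i ≤ 6 and compute λ = 1240 / [13.6·4·(1/n_f² − 1/n_i²)].
Lines falling in [618, 710] nm: 6→4 (656.5 nm).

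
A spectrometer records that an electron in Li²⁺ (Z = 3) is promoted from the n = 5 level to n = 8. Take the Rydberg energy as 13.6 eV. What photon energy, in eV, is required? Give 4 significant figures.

The Bohr energies scale as Z², so for Z = 3: E_n = −122.4/n² eV.
E_8 = −122.4/64 = −1.913 eV and E_5 = −122.4/25 = −4.896 eV.
The photon energy is |E_8 − E_5| = 2.984 eV.

2.984 eV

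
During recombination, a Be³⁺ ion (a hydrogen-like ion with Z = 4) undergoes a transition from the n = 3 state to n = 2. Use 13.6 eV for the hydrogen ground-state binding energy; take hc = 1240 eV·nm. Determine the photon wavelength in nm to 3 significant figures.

41.0 nm

For Z = 4 the level energies scale as Z², so the effective Rydberg energy is 13.6 × 16 = 217.6 eV.
ΔE = 217.6 × (1/2² − 1/3²) = 217.6 × 0.1389 = 30.22 eV.
λ = hc/ΔE = 1240 / 30.22 = 41.0 nm.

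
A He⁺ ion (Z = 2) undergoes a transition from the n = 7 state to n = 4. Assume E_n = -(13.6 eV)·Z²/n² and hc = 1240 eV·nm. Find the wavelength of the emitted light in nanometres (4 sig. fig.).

For Z = 2 the level energies scale as Z², so the effective Rydberg energy is 13.6 × 4 = 54.40 eV.
ΔE = 54.40 × (1/4² − 1/7²) = 54.40 × 0.04209 = 2.290 eV.
λ = hc/ΔE = 1240 / 2.290 = 541.5 nm.

541.5 nm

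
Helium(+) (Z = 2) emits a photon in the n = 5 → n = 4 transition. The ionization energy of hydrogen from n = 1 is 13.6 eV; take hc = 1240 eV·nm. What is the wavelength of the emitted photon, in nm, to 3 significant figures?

For Z = 2 the level energies scale as Z², so the effective Rydberg energy is 13.6 × 4 = 54.40 eV.
ΔE = 54.40 × (1/4² − 1/5²) = 54.40 × 0.02250 = 1.224 eV.
λ = hc/ΔE = 1240 / 1.224 = 1010 nm.

1010 nm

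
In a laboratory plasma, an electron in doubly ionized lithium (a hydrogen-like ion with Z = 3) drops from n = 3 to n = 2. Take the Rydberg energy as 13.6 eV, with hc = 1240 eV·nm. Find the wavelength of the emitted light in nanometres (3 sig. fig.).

72.9 nm

For Z = 3 the level energies scale as Z², so the effective Rydberg energy is 13.6 × 9 = 122.4 eV.
ΔE = 122.4 × (1/2² − 1/3²) = 122.4 × 0.1389 = 17.00 eV.
λ = hc/ΔE = 1240 / 17.00 = 72.9 nm.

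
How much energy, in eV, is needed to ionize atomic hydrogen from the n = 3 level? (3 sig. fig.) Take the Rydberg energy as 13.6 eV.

1.51 eV

E_3 = −13.60/9 = −1.51 eV, so ionization (to E = 0) requires 1.51 eV.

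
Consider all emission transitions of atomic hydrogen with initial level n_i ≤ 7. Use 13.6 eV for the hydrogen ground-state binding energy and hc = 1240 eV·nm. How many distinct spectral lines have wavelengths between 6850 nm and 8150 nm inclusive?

Enumerate all n_i → n_f pairs with 1 ≤ n_f < n_i ≤ 7 and compute λ = 1240 / [13.6·1·(1/n_f² − 1/n_i²)].
Lines falling in [6850, 8150] nm: 6→5 (7460 nm).

1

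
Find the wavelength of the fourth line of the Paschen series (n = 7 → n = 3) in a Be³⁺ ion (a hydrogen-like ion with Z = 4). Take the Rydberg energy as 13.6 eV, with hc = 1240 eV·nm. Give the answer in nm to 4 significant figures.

The Paschen series terminates on n_f = 3; the fourth line has n_i = 3+4 = 7.
ΔE = 217.6 × (1/3² − 1/7²) = 19.74 eV.
λ = 1240 / 19.74 = 62.83 nm.

62.83 nm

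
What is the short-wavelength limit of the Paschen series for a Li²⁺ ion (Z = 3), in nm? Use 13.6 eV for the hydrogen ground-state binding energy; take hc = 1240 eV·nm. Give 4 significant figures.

91.18 nm

The Paschen series has lower level n_f = 3; the series limit corresponds to n_i → ∞.
ΔE_max = 13.6 × 9 / 3² = 13.60 eV.
λ_min = 1240 / 13.60 = 91.18 nm.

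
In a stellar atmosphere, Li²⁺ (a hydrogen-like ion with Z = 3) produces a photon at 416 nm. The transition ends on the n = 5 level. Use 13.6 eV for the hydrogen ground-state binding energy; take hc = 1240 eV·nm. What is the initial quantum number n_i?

The photon energy is ΔE = hc/λ = 1240 / 416 = 2.981 eV.
With Z = 3, ΔE = 122.4 × (1/n_f² − 1/n_i²), so 1/n_f² − 1/n_i² = 0.02435.
With n_f = 5: 1/n_i² = 1/25 − 0.02435 = 0.01565, so n_i ≈ 7.99.

n_i = 8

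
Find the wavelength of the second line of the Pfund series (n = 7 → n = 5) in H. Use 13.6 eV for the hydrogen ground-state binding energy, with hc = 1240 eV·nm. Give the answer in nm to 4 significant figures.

The Pfund series terminates on n_f = 5; the second line has n_i = 5+2 = 7.
ΔE = 13.60 × (1/5² − 1/7²) = 0.2664 eV.
λ = 1240 / 0.2664 = 4654 nm.

4654 nm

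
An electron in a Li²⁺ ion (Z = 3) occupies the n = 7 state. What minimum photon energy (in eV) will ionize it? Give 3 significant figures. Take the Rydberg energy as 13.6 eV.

2.50 eV

E_n = −13.6 Z²/n² = −122.4/n² eV for Z = 3.
E_7 = −122.4/49 = −2.50 eV, so ionization (to E = 0) requires 2.50 eV.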